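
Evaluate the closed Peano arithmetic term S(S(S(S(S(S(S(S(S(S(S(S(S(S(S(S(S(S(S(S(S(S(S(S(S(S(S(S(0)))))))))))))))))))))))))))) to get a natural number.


Counting successors applied to 0:
28 applications of S to 0 = 28

28


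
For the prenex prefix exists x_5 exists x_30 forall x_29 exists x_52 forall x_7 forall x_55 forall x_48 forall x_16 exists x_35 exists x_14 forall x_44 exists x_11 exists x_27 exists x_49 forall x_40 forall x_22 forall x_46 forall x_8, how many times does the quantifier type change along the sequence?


Walk the prefix and count type changes:
  position 1: exists -> exists
  position 2: exists -> forall <-- alternation
  position 3: forall -> exists <-- alternation
  position 4: exists -> forall <-- alternation
  position 5: forall -> forall
  position 6: forall -> forall
  position 7: forall -> forall
  position 8: forall -> exists <-- alternation
  position 9: exists -> exists
  position 10: exists -> forall <-- alternation
  position 11: forall -> exists <-- alternation
  position 12: exists -> exists
  position 13: exists -> exists
  position 14: exists -> forall <-- alternation
  position 15: forall -> forall
  position 16: forall -> forall
  position 17: forall -> forall
Total alternations = 7

7


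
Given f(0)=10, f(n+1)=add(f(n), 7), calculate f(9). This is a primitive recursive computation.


f(0) = 10
f(1) = add(f(0), 7) = add(10, 7) = 17
f(2) = add(f(1), 7) = add(17, 7) = 24
f(3) = add(f(2), 7) = add(24, 7) = 31
f(4) = add(f(3), 7) = add(31, 7) = 38
f(5) = add(f(4), 7) = add(38, 7) = 45
f(6) = add(f(5), 7) = add(45, 7) = 52
f(7) = add(f(6), 7) = add(52, 7) = 59
f(8) = add(f(7), 7) = add(59, 7) = 66
f(9) = add(f(8), 7) = add(66, 7) = 73


73


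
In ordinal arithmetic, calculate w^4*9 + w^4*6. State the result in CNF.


Ordinal addition w^4*9 + w^4*6:
Both terms have the same exponent 4.
w^e*c + w^e*d = w^e*(c+d).
Result = w^4*(9+6) = w^4*15

w^4*15


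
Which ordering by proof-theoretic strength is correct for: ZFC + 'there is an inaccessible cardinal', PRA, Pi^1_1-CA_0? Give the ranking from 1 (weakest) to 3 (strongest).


Ordering by consistency strength:
1. PRA
2. Pi^1_1-CA_0
3. ZFC + 'there is an inaccessible cardinal'


ZFC + 'there is an inaccessible cardinal'=3, PRA=1, Pi^1_1-CA_0=2


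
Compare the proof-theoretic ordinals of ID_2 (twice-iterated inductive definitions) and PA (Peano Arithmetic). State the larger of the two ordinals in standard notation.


Proof-theoretic ordinal of ID_2 (twice-iterated inductive definitions): psi_0(epsilon_{Omega_2+1})
Proof-theoretic ordinal of PA (Peano Arithmetic): epsilon_0
Comparing: epsilon_0 < psi_0(epsilon_{Omega_2+1}).
The larger ordinal is psi_0(epsilon_{Omega_2+1}) (from ID_2 (twice-iterated inductive definitions)).

psi_0(epsilon_{Omega_2+1})


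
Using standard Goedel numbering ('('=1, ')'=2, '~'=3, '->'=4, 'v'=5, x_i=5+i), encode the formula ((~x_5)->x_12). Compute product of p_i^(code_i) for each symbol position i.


Formula: ((~x_5)->x_12)
Symbol codes: [1, 1, 3, 10, 2, 4, 17, 2]
Primes: [2, 3, 5, 7, 11, 13, 17, 19]
p_1^1 = 2^1 = 2
p_2^1 = 3^1 = 3
p_3^3 = 5^3 = 125
p_4^10 = 7^10 = 282475249
p_5^2 = 11^2 = 121
p_6^4 = 13^4 = 28561
p_7^17 = 17^17 = 827240261886336764177
p_8^2 = 19^2 = 361
Product = 218644878224892892563076369038250790244750

218644878224892892563076369038250790244750


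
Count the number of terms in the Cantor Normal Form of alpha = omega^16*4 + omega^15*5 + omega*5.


CNF: omega^16*4 + omega^15*5 + omega*5
Count the summands separated by '+':
  term 1: omega^16*4
  term 2: omega^15*5
  term 3: omega*5
Total terms = 3

3


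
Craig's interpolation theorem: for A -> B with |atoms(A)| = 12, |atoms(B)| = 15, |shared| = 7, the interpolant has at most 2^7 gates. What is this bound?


Shared atoms = 7
Craig interpolant size bound = 2^7
= 128

128


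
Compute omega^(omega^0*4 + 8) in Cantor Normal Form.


omega^(omega^0*4 + 8):
omega^0 = 1, so the exponent is 4 + 8 = 12 (finite ordinal addition).
Result = omega^12, already a single CNF term.

omega^12


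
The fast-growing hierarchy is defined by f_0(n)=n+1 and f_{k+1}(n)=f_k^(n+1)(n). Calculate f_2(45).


f_2(45) = f_1^46(45)
f_1(m) = 2m + 1.
Iterating: f_1^k(n) = 2^k*(n+1) - 1.
f_2(45) = 2^46*(45+1) - 1 = 70368744177664*46 - 1 = 3236962232172543

3236962232172543


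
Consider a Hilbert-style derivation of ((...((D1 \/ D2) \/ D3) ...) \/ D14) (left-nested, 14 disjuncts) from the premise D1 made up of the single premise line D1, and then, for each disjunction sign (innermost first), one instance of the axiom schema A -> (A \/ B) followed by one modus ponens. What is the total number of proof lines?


Building the left-nested 14-ary disjunction from D1:
- 1 premise line (D1)
- 14 disjuncts means 13 disjunction signs; each needs 1 axiom instance + 1 MP = 2 lines: 2 * 13 = 26
Total = 1 + 26 = 27 lines.

27


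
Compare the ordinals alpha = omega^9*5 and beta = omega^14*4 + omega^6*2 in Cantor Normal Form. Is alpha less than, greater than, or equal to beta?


Compare term by term from highest exponent:
alpha = omega^9*5
beta = omega^14*4 + omega^6*2
Term 1: alpha has omega^9*5, beta has omega^14*4
Term 2: alpha has omega^0*0, beta has omega^6*2
Result: alpha < beta

alpha < beta


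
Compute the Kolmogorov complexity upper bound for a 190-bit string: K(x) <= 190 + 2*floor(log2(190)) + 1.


floor(log2(190)) = 7
2 * 7 = 14
K(x) <= 190 + 14 + 1 = 205

205


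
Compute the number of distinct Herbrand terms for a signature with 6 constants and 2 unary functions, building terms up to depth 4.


Herbrand terms by depth:
Depth 0: 6 constants
Depth 1: 12 new terms (running total: 18)
Depth 2: 24 new terms (running total: 42)
Depth 3: 48 new terms (running total: 90)
Depth 4: 96 new terms (running total: 186)
Total distinct ground terms = 186

186


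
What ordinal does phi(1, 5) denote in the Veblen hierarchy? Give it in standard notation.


phi(1, 5):
phi(1, beta) = epsilon_beta (the beta-th epsilon number).
phi(1, 5) = epsilon_5

epsilon_5


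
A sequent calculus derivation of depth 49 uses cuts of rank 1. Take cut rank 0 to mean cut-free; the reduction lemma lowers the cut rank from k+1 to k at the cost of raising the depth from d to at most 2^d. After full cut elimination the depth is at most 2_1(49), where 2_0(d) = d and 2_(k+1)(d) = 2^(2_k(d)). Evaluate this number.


Each rank reduction sends depth d to at most 2^d; cut rank r needs r reductions.
2_0(49) = 49
2_1(49) = 2^49 = 562949953421312
Cut-free depth bound = 562949953421312

562949953421312


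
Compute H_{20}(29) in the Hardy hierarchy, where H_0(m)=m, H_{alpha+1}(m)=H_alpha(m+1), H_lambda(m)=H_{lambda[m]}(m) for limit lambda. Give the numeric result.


H_20(29):
For finite ordinals k, H_k(n) = n + k (each successor step adds 1).
H_20(29) = 29 + 20 = 49

49


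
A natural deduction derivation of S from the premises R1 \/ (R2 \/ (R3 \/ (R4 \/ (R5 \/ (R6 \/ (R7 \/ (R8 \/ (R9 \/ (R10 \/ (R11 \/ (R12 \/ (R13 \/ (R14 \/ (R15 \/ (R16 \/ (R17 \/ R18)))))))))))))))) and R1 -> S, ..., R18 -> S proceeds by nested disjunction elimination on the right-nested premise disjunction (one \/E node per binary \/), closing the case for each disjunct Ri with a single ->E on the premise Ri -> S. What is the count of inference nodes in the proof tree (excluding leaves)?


The premise R1 \/ (R2 \/ (R3 \/ (R4 \/ (R5 \/ (R6 \/ (R7 \/ (R8 \/ (R9 \/ (R10 \/ (R11 \/ (R12 \/ (R13 \/ (R14 \/ (R15 \/ (R16 \/ (R17 \/ R18)))))))))))))))) contains 18 disjuncts, hence 17 binary \/ connectives.
- Each binary \/ is eliminated once: 17 \/E nodes.
- Each of the 18 cases Ri derives S by one ->E with Ri -> S: 18 ->E nodes.
Total = 17 + 18 = 35

35


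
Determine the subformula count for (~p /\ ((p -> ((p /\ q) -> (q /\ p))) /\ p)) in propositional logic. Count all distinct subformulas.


Formula: (~p /\ ((p -> ((p /\ q) -> (q /\ p))) /\ p))
Subformulas found:
  1. q
  2. p
  3. ~p
  4. (q /\ p)
  5. (p /\ q)
  6. ((p /\ q) -> (q /\ p))
  7. (p -> ((p /\ q) -> (q /\ p)))
  8. ((p -> ((p /\ q) -> (q /\ p))) /\ p)
  9. (~p /\ ((p -> ((p /\ q) -> (q /\ p))) /\ p))
Total distinct subformulas = 9

9


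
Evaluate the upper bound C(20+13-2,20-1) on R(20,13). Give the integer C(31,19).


R(20,13) <= C(20+13-2, 20-1) = C(31, 19)
C(31, 19) = 31! / (19! * 12!)
= 141120525

141120525


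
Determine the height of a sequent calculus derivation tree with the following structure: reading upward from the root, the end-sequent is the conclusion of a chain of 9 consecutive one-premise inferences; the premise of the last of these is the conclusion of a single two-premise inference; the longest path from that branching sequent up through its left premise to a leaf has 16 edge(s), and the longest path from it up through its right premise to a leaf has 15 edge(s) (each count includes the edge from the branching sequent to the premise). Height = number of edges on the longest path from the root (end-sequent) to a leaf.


Longest path through the left premise: 16 edges (measured from the branching sequent)
Longest path through the right premise: 15 edges
Height of the subtree rooted at the branching sequent: max(16, 15) = 16
The branching sequent sits 9 edges above the root (the chain of one-premise inferences), so height = 16 + 9 = 25

25


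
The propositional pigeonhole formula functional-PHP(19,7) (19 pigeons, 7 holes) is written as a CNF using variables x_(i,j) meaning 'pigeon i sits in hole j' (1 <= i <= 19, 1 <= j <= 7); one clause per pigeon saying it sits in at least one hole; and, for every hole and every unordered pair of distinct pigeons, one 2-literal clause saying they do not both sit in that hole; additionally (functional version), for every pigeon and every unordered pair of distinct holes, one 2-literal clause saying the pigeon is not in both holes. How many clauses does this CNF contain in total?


functional-PHP(19,7): 19 pigeons, 7 holes, 19*7 = 133 variables.
- pigeon clauses: one per pigeon -> 19 clauses
- hole clauses: 7 holes * C(19,2) = 7 * 171 -> 1197 clauses
- functional clauses: 19 pigeons * C(7,2) = 19 * 21 -> 399 clauses
Total clauses = 19 + 1197 + 399 = 1615

1615


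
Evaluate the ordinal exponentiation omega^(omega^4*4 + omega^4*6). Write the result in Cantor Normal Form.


omega^(omega^4*4 + omega^4*6):
Both terms of the exponent have the same exponent 4, so they merge: omega^4*4 + omega^4*6 = omega^4*(4+6) = omega^4*10.
omega raised to a CNF ordinal is a single CNF term: Result = omega^(omega^4*10)

omega^(omega^4*10)


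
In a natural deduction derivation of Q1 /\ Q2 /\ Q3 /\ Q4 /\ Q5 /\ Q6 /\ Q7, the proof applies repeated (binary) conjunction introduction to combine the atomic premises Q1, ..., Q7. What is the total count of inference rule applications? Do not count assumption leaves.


The target conjunction has 7 conjuncts, i.e. 6 binary /\ connectives.
Each conjunction-intro joins two pieces, so 7 atoms require 7-1 = 6 applications.
Total inference nodes = 6

6


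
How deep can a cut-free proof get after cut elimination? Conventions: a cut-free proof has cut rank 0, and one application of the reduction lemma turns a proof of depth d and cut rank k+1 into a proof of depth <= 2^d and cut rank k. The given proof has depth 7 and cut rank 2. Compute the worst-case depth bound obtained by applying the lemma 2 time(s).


Each rank reduction sends depth d to at most 2^d; cut rank r needs r reductions.
2_0(7) = 7
2_1(7) = 2^7 = 128
2_2(7) = 2^128 = 340282366920938463463374607431768211456
Cut-free depth bound = 340282366920938463463374607431768211456

340282366920938463463374607431768211456


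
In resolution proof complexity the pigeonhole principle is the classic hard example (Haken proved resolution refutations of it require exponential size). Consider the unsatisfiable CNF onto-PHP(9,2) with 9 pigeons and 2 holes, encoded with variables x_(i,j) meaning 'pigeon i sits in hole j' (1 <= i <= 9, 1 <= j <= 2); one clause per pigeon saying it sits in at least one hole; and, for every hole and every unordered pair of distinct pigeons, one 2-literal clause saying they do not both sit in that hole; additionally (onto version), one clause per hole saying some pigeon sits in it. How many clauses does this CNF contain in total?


onto-PHP(9,2): 9 pigeons, 2 holes, 9*2 = 18 variables.
- pigeon clauses: one per pigeon -> 9 clauses
- hole clauses: 2 holes * C(9,2) = 2 * 36 -> 72 clauses
- onto clauses: one per hole -> 2 clauses
Total clauses = 9 + 72 + 2 = 83

83


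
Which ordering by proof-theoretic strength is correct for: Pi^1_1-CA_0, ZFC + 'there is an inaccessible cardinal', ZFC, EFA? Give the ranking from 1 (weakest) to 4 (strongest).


Ordering by consistency strength:
1. EFA
2. Pi^1_1-CA_0
3. ZFC
4. ZFC + 'there is an inaccessible cardinal'


Pi^1_1-CA_0=2, ZFC + 'there is an inaccessible cardinal'=4, ZFC=3, EFA=1


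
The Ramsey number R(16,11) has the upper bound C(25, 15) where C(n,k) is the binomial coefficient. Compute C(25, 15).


R(16,11) <= C(16+11-2, 16-1) = C(25, 15)
C(25, 15) = 25! / (15! * 10!)
= 3268760

3268760


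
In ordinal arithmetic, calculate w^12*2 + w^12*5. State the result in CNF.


Ordinal addition w^12*2 + w^12*5:
Both terms have the same exponent 12.
w^e*c + w^e*d = w^e*(c+d).
Result = w^12*(2+5) = w^12*7

w^12*7


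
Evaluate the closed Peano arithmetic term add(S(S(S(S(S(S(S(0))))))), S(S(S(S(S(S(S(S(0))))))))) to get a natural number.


add(S^7(0), S^8(0)):
S^7(0) = 7
S^8(0) = 8
7 + 8 = 15

15


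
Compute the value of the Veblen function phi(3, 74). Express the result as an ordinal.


phi(3, 74):
phi(3, beta) = eta_beta (the beta-th eta number, fixed point of zeta).
phi(3, 74) = eta_74

eta_74


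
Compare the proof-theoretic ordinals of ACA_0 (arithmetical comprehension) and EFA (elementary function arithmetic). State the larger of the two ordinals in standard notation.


Proof-theoretic ordinal of ACA_0 (arithmetical comprehension): epsilon_0
Proof-theoretic ordinal of EFA (elementary function arithmetic): omega^3
Comparing: omega^3 < epsilon_0.
The larger ordinal is epsilon_0 (from ACA_0 (arithmetical comprehension)).

epsilon_0


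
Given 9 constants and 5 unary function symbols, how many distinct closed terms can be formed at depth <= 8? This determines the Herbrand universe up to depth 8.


Herbrand terms by depth:
Depth 0: 9 constants
Depth 1: 45 new terms (running total: 54)
Depth 2: 225 new terms (running total: 279)
Depth 3: 1125 new terms (running total: 1404)
Depth 4: 5625 new terms (running total: 7029)
Depth 5: 28125 new terms (running total: 35154)
Depth 6: 140625 new terms (running total: 175779)
Depth 7: 703125 new terms (running total: 878904)
Depth 8: 3515625 new terms (running total: 4394529)
Total distinct ground terms = 4394529

4394529


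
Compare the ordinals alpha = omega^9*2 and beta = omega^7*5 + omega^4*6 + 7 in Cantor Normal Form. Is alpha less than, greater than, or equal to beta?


Compare term by term from highest exponent:
alpha = omega^9*2
beta = omega^7*5 + omega^4*6 + 7
Term 1: alpha has omega^9*2, beta has omega^7*5
Term 2: alpha has omega^0*0, beta has omega^4*6
Term 3: alpha has omega^0*0, beta has omega^0*7
Result: alpha > beta

alpha > beta


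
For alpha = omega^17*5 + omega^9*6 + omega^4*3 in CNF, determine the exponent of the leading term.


CNF: omega^17*5 + omega^9*6 + omega^4*3
The leading term is omega^17*5, which has exponent 17.

17


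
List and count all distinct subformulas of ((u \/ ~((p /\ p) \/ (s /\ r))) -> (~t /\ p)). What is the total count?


Formula: ((u \/ ~((p /\ p) \/ (s /\ r))) -> (~t /\ p))
Subformulas found:
  1. u
  2. s
  3. r
  4. t
  5. p
  6. ~t
  7. (s /\ r)
  8. (p /\ p)
  9. (~t /\ p)
  10. ((p /\ p) \/ (s /\ r))
  11. ~((p /\ p) \/ (s /\ r))
  12. (u \/ ~((p /\ p) \/ (s /\ r)))
  13. ((u \/ ~((p /\ p) \/ (s /\ r))) -> (~t /\ p))
Total distinct subformulas = 13

13


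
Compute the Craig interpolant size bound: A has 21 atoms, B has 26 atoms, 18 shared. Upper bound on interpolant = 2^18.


Shared atoms = 18
Craig interpolant size bound = 2^18
= 262144

262144


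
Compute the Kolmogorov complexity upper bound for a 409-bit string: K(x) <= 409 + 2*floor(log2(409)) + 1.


floor(log2(409)) = 8
2 * 8 = 16
K(x) <= 409 + 16 + 1 = 426

426


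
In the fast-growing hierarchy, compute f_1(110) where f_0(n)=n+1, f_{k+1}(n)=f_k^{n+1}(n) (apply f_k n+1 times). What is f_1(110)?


f_1(110) = f_0^111(110)
f_0 adds 1 each time, applied 111 times.
f_1(110) = 110 + 111 = 221

221


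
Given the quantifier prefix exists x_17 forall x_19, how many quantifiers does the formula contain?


Quantifier prefix has 2 quantifier symbols.
Quantifier depth = 2

2


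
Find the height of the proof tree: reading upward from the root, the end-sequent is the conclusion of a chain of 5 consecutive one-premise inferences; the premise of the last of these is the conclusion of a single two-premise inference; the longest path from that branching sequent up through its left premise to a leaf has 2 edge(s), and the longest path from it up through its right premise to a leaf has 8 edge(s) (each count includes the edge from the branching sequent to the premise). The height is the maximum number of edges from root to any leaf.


Longest path through the left premise: 2 edges (measured from the branching sequent)
Longest path through the right premise: 8 edges
Height of the subtree rooted at the branching sequent: max(2, 8) = 8
The branching sequent sits 5 edges above the root (the chain of one-premise inferences), so height = 8 + 5 = 13

13


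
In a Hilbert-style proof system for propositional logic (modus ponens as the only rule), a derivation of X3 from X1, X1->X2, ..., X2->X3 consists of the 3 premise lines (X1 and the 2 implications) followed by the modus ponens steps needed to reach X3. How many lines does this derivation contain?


We have 3 premise lines: X1 and 2 implications.
Each implication is detached once by MP, giving 2 MP lines.
3 premise lines + 2 MP lines = 5 total lines.

5


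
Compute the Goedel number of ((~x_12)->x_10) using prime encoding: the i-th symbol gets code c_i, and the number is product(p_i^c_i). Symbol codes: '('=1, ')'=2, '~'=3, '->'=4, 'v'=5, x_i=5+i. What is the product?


Formula: ((~x_12)->x_10)
Symbol codes: [1, 1, 3, 17, 2, 4, 15, 2]
Primes: [2, 3, 5, 7, 11, 13, 17, 19]
p_1^1 = 2^1 = 2
p_2^1 = 3^1 = 3
p_3^3 = 5^3 = 125
p_4^17 = 7^17 = 232630513987207
p_5^2 = 11^2 = 121
p_6^4 = 13^4 = 28561
p_7^15 = 17^15 = 2862423051509815793
p_8^2 = 19^2 = 361
Product = 623056951377034489342815232480512700866893250

623056951377034489342815232480512700866893250


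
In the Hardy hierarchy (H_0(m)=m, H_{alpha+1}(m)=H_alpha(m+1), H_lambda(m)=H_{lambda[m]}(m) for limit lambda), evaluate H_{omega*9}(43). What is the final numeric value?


H_{omega*9}(43):
For the Hardy hierarchy, H_{omega*k}(n) = 2^k * n.
2^9 = 512.
512 * 43 = 22016

22016


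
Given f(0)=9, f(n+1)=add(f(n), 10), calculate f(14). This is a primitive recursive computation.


f(0) = 9
f(1) = add(f(0), 10) = add(9, 10) = 19
f(2) = add(f(1), 10) = add(19, 10) = 29
f(3) = add(f(2), 10) = add(29, 10) = 39
f(4) = add(f(3), 10) = add(39, 10) = 49
f(5) = add(f(4), 10) = add(49, 10) = 59
f(6) = add(f(5), 10) = add(59, 10) = 69
f(7) = add(f(6), 10) = add(69, 10) = 79
f(8) = add(f(7), 10) = add(79, 10) = 89
f(9) = add(f(8), 10) = add(89, 10) = 99
f(10) = add(f(9), 10) = add(99, 10) = 109
f(11) = add(f(10), 10) = add(109, 10) = 119
f(12) = add(f(11), 10) = add(119, 10) = 129
f(13) = add(f(12), 10) = add(129, 10) = 139
f(14) = add(f(13), 10) = add(139, 10) = 149


149


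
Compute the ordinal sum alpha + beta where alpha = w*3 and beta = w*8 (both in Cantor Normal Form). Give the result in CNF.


Ordinal addition w*3 + w*8:
Both terms have the same exponent 1.
w^e*c + w^e*d = w^e*(c+d).
Result = w^1*(3+8) = w*11

w*11


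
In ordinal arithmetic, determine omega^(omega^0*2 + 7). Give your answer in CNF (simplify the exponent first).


omega^(omega^0*2 + 7):
omega^0 = 1, so the exponent is 2 + 7 = 9 (finite ordinal addition).
Result = omega^9, already a single CNF term.

omega^9


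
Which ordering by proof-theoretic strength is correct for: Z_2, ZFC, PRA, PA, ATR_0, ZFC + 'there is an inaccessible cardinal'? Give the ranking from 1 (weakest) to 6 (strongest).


Ordering by consistency strength:
1. PRA
2. PA
3. ATR_0
4. Z_2
5. ZFC
6. ZFC + 'there is an inaccessible cardinal'


Z_2=4, ZFC=5, PRA=1, PA=2, ATR_0=3, ZFC + 'there is an inaccessible cardinal'=6


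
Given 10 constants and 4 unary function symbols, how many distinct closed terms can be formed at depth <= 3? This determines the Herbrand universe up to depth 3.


Herbrand terms by depth:
Depth 0: 10 constants
Depth 1: 40 new terms (running total: 50)
Depth 2: 160 new terms (running total: 210)
Depth 3: 640 new terms (running total: 850)
Total distinct ground terms = 850

850


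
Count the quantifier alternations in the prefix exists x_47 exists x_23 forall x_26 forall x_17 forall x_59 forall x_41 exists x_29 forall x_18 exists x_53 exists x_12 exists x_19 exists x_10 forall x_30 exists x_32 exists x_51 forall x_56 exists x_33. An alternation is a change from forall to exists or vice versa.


Walk the prefix and count type changes:
  position 1: exists -> exists
  position 2: exists -> forall <-- alternation
  position 3: forall -> forall
  position 4: forall -> forall
  position 5: forall -> forall
  position 6: forall -> exists <-- alternation
  position 7: exists -> forall <-- alternation
  position 8: forall -> exists <-- alternation
  position 9: exists -> exists
  position 10: exists -> exists
  position 11: exists -> exists
  position 12: exists -> forall <-- alternation
  position 13: forall -> exists <-- alternation
  position 14: exists -> exists
  position 15: exists -> forall <-- alternation
  position 16: forall -> exists <-- alternation
Total alternations = 8

8


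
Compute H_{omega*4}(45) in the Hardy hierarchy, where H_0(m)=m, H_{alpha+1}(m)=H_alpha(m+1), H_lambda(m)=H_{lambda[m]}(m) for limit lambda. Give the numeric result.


H_{omega*4}(45):
For the Hardy hierarchy, H_{omega*k}(n) = 2^k * n.
2^4 = 16.
16 * 45 = 720

720


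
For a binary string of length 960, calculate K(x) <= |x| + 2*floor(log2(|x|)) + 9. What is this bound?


floor(log2(960)) = 9
2 * 9 = 18
K(x) <= 960 + 18 + 9 = 987

987


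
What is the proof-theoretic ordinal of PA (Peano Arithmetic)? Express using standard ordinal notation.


The proof-theoretic ordinal of PA (Peano Arithmetic) is a standard result in ordinal analysis.
This ordinal is the supremum of order types of primitive recursive well-orderings
that the theory can prove to be well-ordered.
For PA (Peano Arithmetic), the proof-theoretic ordinal is epsilon_0.

epsilon_0


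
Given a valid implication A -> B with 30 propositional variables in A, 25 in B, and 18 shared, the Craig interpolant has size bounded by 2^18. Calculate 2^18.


Shared atoms = 18
Craig interpolant size bound = 2^18
= 262144

262144


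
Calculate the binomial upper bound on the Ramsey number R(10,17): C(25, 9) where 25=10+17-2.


R(10,17) <= C(10+17-2, 10-1) = C(25, 9)
C(25, 9) = 25! / (9! * 16!)
= 2042975

2042975


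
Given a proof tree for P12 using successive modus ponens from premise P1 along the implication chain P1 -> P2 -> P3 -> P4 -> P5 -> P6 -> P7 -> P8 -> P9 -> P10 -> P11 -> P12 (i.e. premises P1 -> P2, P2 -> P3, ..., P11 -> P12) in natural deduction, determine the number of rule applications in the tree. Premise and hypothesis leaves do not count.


We have a chain: P1 -> P2 -> P3 -> P4 -> P5 -> P6 -> P7 -> P8 -> P9 -> P10 -> P11 -> P12.
Each modus ponens application produces the next variable.
The chain has 12 propositions, so 12-1 = 11 modus ponens steps.
Total inference nodes = 11

11


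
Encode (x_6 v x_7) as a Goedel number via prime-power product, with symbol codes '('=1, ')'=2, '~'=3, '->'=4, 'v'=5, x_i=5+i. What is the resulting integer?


Formula: (x_6 v x_7)
Symbol codes: [1, 11, 5, 12, 2]
Primes: [2, 3, 5, 7, 11]
p_1^1 = 2^1 = 2
p_2^11 = 3^11 = 177147
p_3^5 = 5^5 = 3125
p_4^12 = 7^12 = 13841287201
p_5^2 = 11^2 = 121
Product = 1854281518495382418750

1854281518495382418750


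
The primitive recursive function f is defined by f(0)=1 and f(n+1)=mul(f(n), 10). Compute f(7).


f(0) = 1
f(1) = mul(f(0), 10) = mul(1, 10) = 10
f(2) = mul(f(1), 10) = mul(10, 10) = 100
f(3) = mul(f(2), 10) = mul(100, 10) = 1000
f(4) = mul(f(3), 10) = mul(1000, 10) = 10000
f(5) = mul(f(4), 10) = mul(10000, 10) = 100000
f(6) = mul(f(5), 10) = mul(100000, 10) = 1000000
f(7) = mul(f(6), 10) = mul(1000000, 10) = 10000000


10000000


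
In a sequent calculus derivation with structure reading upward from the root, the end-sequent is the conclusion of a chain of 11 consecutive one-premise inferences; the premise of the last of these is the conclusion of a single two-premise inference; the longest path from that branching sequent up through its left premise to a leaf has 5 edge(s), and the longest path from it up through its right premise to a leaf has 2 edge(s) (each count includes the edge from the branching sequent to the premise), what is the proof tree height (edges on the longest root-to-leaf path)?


Longest path through the left premise: 5 edges (measured from the branching sequent)
Longest path through the right premise: 2 edges
Height of the subtree rooted at the branching sequent: max(5, 2) = 5
The branching sequent sits 11 edges above the root (the chain of one-premise inferences), so height = 5 + 11 = 16

16


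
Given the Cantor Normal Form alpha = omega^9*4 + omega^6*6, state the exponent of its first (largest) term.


CNF: omega^9*4 + omega^6*6
The leading term is omega^9*4, which has exponent 9.

9


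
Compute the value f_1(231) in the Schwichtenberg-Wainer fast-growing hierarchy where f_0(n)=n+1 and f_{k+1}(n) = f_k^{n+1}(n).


f_1(231) = f_0^232(231)
f_0 adds 1 each time, applied 232 times.
f_1(231) = 231 + 232 = 463

463


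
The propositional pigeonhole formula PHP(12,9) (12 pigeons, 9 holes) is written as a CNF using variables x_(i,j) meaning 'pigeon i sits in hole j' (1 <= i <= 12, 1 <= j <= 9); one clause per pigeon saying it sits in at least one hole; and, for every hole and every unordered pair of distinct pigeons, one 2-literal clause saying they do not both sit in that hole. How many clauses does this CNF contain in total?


PHP(12,9): 12 pigeons, 9 holes, 12*9 = 108 variables.
- pigeon clauses: one per pigeon -> 12 clauses
- hole clauses: 9 holes * C(12,2) = 9 * 66 -> 594 clauses
Total clauses = 12 + 594 = 606

606


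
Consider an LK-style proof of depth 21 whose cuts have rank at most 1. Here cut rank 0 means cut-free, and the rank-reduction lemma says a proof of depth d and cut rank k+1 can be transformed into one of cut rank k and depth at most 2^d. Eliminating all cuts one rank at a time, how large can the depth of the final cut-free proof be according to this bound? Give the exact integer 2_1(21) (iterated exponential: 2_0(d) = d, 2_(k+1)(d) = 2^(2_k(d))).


Each rank reduction sends depth d to at most 2^d; cut rank r needs r reductions.
2_0(21) = 21
2_1(21) = 2^21 = 2097152
Cut-free depth bound = 2097152

2097152


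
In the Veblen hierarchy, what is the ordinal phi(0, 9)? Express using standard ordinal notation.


phi(0, 9):
phi(0, beta) = omega^beta by definition.
phi(0, 9) = omega^9

omega^9


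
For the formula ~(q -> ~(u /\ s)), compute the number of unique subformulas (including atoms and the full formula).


Formula: ~(q -> ~(u /\ s))
Subformulas found:
  1. q
  2. u
  3. s
  4. (u /\ s)
  5. ~(u /\ s)
  6. (q -> ~(u /\ s))
  7. ~(q -> ~(u /\ s))
Total distinct subformulas = 7

7


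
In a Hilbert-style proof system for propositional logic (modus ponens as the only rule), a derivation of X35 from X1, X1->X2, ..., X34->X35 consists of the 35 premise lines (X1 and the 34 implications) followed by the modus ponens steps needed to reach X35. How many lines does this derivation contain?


We have 35 premise lines: X1 and 34 implications.
Each implication is detached once by MP, giving 34 MP lines.
35 premise lines + 34 MP lines = 69 total lines.

69


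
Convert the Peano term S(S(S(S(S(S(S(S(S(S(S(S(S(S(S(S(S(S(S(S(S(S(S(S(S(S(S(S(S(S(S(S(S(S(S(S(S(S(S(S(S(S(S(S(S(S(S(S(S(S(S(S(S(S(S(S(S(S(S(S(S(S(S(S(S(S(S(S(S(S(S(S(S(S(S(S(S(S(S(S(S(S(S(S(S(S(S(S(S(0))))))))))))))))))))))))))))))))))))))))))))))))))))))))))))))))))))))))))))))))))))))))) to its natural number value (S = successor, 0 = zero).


Counting successors applied to 0:
89 applications of S to 0 = 89

89


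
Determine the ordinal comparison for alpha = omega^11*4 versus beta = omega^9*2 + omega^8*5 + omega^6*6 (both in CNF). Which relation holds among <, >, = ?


Compare term by term from highest exponent:
alpha = omega^11*4
beta = omega^9*2 + omega^8*5 + omega^6*6
Term 1: alpha has omega^11*4, beta has omega^9*2
Term 2: alpha has omega^0*0, beta has omega^8*5
Term 3: alpha has omega^0*0, beta has omega^6*6
Result: alpha > beta

alpha > beta


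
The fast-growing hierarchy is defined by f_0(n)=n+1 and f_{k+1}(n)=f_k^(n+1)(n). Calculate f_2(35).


f_2(35) = f_1^36(35)
f_1(m) = 2m + 1.
Iterating: f_1^k(n) = 2^k*(n+1) - 1.
f_2(35) = 2^36*(35+1) - 1 = 68719476736*36 - 1 = 2473901162495

2473901162495


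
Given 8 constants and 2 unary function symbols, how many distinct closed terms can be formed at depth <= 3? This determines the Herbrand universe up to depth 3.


Herbrand terms by depth:
Depth 0: 8 constants
Depth 1: 16 new terms (running total: 24)
Depth 2: 32 new terms (running total: 56)
Depth 3: 64 new terms (running total: 120)
Total distinct ground terms = 120

120


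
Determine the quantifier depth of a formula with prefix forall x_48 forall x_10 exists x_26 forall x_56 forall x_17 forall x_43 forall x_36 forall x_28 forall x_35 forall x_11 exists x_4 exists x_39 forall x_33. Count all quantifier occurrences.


Quantifier prefix has 13 quantifier symbols.
Quantifier depth = 13

13


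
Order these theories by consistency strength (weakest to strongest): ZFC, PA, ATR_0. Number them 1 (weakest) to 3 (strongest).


Ordering by consistency strength:
1. PA
2. ATR_0
3. ZFC


ZFC=3, PA=1, ATR_0=2


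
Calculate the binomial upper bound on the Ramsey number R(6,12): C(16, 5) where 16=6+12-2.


R(6,12) <= C(6+12-2, 6-1) = C(16, 5)
C(16, 5) = 16! / (5! * 11!)
= 4368

4368


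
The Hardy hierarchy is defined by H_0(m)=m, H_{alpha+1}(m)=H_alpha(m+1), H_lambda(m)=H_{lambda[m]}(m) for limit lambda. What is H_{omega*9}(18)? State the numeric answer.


H_{omega*9}(18):
For the Hardy hierarchy, H_{omega*k}(n) = 2^k * n.
2^9 = 512.
512 * 18 = 9216

9216


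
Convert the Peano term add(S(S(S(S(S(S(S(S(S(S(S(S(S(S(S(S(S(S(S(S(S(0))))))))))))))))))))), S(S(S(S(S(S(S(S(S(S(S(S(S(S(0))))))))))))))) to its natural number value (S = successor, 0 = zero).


add(S^21(0), S^14(0)):
S^21(0) = 21
S^14(0) = 14
21 + 14 = 35

35


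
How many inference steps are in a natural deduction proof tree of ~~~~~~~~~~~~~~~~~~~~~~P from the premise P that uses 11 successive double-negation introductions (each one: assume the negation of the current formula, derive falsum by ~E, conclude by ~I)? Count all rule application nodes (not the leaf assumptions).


Each double-negation introduction (from C infer ~~C) uses 2 inference nodes: one ~E (C and ~C give falsum) and one ~I (discharge ~C).
11 double negations = 11 * 2 = 22 inference nodes.

22


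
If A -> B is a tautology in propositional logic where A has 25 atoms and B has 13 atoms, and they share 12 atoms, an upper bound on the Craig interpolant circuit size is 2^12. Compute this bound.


Shared atoms = 12
Craig interpolant size bound = 2^12
= 4096

4096


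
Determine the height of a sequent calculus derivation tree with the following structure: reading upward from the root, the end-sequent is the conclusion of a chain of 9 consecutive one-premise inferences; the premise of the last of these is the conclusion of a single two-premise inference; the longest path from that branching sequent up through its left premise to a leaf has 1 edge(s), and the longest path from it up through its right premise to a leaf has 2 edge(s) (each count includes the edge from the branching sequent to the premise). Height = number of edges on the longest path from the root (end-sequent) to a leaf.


Longest path through the left premise: 1 edges (measured from the branching sequent)
Longest path through the right premise: 2 edges
Height of the subtree rooted at the branching sequent: max(1, 2) = 2
The branching sequent sits 9 edges above the root (the chain of one-premise inferences), so height = 2 + 9 = 11

11


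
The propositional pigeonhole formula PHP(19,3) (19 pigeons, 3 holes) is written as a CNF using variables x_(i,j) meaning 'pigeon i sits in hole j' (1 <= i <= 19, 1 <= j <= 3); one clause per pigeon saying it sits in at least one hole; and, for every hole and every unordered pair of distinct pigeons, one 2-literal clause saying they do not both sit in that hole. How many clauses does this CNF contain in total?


PHP(19,3): 19 pigeons, 3 holes, 19*3 = 57 variables.
- pigeon clauses: one per pigeon -> 19 clauses
- hole clauses: 3 holes * C(19,2) = 3 * 171 -> 513 clauses
Total clauses = 19 + 513 = 532

532


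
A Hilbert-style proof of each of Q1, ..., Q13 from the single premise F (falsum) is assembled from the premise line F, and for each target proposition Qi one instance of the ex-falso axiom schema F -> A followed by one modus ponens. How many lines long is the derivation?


Ex falso, line by line:
- 1 premise line (F)
- 13 targets, each needing 1 axiom instance (F -> Qi) + 1 MP = 2 lines: 2 * 13 = 26
Total = 1 + 26 = 27 lines.

27


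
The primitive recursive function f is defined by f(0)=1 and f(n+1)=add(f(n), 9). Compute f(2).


f(0) = 1
f(1) = add(f(0), 9) = add(1, 9) = 10
f(2) = add(f(1), 9) = add(10, 9) = 19


19


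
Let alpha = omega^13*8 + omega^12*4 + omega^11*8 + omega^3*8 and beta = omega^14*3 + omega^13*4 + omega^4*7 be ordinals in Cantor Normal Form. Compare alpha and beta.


Compare term by term from highest exponent:
alpha = omega^13*8 + omega^12*4 + omega^11*8 + omega^3*8
beta = omega^14*3 + omega^13*4 + omega^4*7
Term 1: alpha has omega^13*8, beta has omega^14*3
Term 2: alpha has omega^12*4, beta has omega^13*4
Term 3: alpha has omega^11*8, beta has omega^4*7
Term 4: alpha has omega^3*8, beta has omega^0*0
Result: alpha < beta

alpha < beta


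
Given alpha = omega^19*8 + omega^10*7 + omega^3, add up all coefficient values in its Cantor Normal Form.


CNF: omega^19*8 + omega^10*7 + omega^3
Coefficients: 8 + 7 + 1 = 16

16


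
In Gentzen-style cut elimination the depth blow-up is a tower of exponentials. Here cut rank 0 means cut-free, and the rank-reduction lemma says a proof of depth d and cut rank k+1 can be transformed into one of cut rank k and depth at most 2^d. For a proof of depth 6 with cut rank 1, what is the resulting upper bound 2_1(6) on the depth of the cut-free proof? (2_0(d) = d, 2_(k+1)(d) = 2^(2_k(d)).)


Each rank reduction sends depth d to at most 2^d; cut rank r needs r reductions.
2_0(6) = 6
2_1(6) = 2^6 = 64
Cut-free depth bound = 64

64


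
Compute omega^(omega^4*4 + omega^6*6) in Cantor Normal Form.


omega^(omega^4*4 + omega^6*6):
In ordinal addition a term is absorbed by a following term of strictly larger exponent: 4 < 6, so omega^4*4 + omega^6*6 = omega^6*6.
omega raised to a CNF ordinal is a single CNF term: Result = omega^(omega^6*6)

omega^(omega^6*6)


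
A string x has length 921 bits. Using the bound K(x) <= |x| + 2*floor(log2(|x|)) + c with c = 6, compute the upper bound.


floor(log2(921)) = 9
2 * 9 = 18
K(x) <= 921 + 18 + 6 = 945

945


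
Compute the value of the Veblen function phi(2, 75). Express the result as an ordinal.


phi(2, 75):
phi(2, beta) = zeta_beta (the beta-th zeta number, fixed point of epsilon).
phi(2, 75) = zeta_75

zeta_75


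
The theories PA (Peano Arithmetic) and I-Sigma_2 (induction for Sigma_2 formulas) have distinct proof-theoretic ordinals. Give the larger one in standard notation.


Proof-theoretic ordinal of PA (Peano Arithmetic): epsilon_0
Proof-theoretic ordinal of I-Sigma_2 (induction for Sigma_2 formulas): omega^(omega^omega)
Comparing: omega^(omega^omega) < epsilon_0.
The larger ordinal is epsilon_0 (from PA (Peano Arithmetic)).

epsilon_0


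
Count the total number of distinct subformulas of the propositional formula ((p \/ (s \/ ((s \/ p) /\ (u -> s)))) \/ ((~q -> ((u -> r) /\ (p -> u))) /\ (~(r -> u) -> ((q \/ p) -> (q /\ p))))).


Formula: ((p \/ (s \/ ((s \/ p) /\ (u -> s)))) \/ ((~q -> ((u -> r) /\ (p -> u))) /\ (~(r -> u) -> ((q \/ p) -> (q /\ p)))))
Subformulas found:
  1. r
  2. q
  3. u
  4. s
  5. p
  6. ~q
  7. (p -> u)
  8. (q /\ p)
  9. (q \/ p)
  10. (s \/ p)
  11. (u -> s)
  12. (u -> r)
  13. (r -> u)
  14. ~(r -> u)
  15. ((q \/ p) -> (q /\ p))
  16. ((s \/ p) /\ (u -> s))
  17. ((u -> r) /\ (p -> u))
  18. (s \/ ((s \/ p) /\ (u -> s)))
  19. (~q -> ((u -> r) /\ (p -> u)))
  20. (p \/ (s \/ ((s \/ p) /\ (u -> s))))
  21. (~(r -> u) -> ((q \/ p) -> (q /\ p)))
  22. ((~q -> ((u -> r) /\ (p -> u))) /\ (~(r -> u) -> ((q \/ p) -> (q /\ p))))
  23. ((p \/ (s \/ ((s \/ p) /\ (u -> s)))) \/ ((~q -> ((u -> r) /\ (p -> u))) /\ (~(r -> u) -> ((q \/ p) -> (q /\ p)))))
Total distinct subformulas = 23

23


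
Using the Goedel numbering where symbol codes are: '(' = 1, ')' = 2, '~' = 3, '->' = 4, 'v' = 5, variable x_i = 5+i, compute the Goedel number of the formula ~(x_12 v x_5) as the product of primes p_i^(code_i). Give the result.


Formula: ~(x_12 v x_5)
Symbol codes: [3, 1, 17, 5, 10, 2]
Primes: [2, 3, 5, 7, 11, 13]
p_1^3 = 2^3 = 8
p_2^1 = 3^1 = 3
p_3^17 = 5^17 = 762939453125
p_4^5 = 7^5 = 16807
p_5^10 = 11^10 = 25937424601
p_6^2 = 13^2 = 169
Product = 1348978635872720635986328125000

1348978635872720635986328125000


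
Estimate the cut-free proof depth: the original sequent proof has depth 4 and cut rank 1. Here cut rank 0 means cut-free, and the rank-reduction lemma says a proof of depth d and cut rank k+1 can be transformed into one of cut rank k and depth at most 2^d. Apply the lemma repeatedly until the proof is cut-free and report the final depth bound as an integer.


Each rank reduction sends depth d to at most 2^d; cut rank r needs r reductions.
2_0(4) = 4
2_1(4) = 2^4 = 16
Cut-free depth bound = 16

16


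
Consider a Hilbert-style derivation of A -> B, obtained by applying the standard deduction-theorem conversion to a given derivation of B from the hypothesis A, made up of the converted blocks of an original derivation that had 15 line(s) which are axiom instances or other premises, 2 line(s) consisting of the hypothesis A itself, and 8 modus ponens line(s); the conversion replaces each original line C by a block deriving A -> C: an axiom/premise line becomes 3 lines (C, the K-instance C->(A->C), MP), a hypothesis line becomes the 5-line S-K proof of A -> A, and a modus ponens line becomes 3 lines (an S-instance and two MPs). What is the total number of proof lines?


Deduction-theorem conversion, block by block:
- 15 axiom/premise lines -> 3 lines each = 45
- 2 hypothesis lines -> 5 lines each (identity proof A->A) = 10
- 8 MP lines -> 3 lines each (S-instance, MP, MP) = 24
Total = 45 + 10 + 24 = 79 lines.

79


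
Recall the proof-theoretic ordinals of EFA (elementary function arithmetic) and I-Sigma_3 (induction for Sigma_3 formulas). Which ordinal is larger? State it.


Proof-theoretic ordinal of EFA (elementary function arithmetic): omega^3
Proof-theoretic ordinal of I-Sigma_3 (induction for Sigma_3 formulas): omega^(omega^(omega^omega))
Comparing: omega^3 < omega^(omega^(omega^omega)).
The larger ordinal is omega^(omega^(omega^omega)) (from I-Sigma_3 (induction for Sigma_3 formulas)).

omega^(omega^(omega^omega))
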